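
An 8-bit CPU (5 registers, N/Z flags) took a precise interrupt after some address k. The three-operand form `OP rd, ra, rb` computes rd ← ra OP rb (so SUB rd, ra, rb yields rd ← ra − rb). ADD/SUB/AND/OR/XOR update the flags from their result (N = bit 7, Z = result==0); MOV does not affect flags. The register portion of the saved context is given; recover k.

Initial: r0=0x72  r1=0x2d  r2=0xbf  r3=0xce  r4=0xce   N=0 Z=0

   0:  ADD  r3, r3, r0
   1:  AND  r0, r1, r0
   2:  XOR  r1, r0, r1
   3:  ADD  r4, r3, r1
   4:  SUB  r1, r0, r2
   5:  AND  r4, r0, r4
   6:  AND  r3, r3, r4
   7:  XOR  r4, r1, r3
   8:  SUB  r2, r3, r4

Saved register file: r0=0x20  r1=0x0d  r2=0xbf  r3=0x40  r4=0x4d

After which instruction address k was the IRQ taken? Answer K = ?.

K = 3

after  0: r0=0x72 r1=0x2d r2=0xbf r3=0x40 r4=0xce  N=0 Z=0
after  1: r0=0x20 r1=0x2d r2=0xbf r3=0x40 r4=0xce  N=0 Z=0
after  2: r0=0x20 r1=0x0d r2=0xbf r3=0x40 r4=0xce  N=0 Z=0
after  3: r0=0x20 r1=0x0d r2=0xbf r3=0x40 r4=0x4d  N=0 Z=0
-- IRQ taken; context saved, return-PC = 4 --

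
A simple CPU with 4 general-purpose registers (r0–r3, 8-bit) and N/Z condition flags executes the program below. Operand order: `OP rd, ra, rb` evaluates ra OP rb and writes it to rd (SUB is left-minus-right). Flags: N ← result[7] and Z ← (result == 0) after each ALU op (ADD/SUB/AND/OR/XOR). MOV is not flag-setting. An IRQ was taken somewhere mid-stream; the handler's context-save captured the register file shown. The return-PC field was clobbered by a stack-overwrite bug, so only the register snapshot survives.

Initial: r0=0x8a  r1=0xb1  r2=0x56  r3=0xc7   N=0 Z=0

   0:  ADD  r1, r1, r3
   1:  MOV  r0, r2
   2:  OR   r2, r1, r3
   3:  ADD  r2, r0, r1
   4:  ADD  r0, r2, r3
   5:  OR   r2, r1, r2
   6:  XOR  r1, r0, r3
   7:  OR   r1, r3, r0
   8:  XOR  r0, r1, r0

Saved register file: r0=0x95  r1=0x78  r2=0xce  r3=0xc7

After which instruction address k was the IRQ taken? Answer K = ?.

after  0: r0=0x8a r1=0x78 r2=0x56 r3=0xc7  N=0 Z=0
after  1: r0=0x56 r1=0x78 r2=0x56 r3=0xc7  N=0 Z=0
after  2: r0=0x56 r1=0x78 r2=0xff r3=0xc7  N=1 Z=0
after  3: r0=0x56 r1=0x78 r2=0xce r3=0xc7  N=1 Z=0
after  4: r0=0x95 r1=0x78 r2=0xce r3=0xc7  N=1 Z=0
-- IRQ taken; context saved, return-PC = 5 --

K = 4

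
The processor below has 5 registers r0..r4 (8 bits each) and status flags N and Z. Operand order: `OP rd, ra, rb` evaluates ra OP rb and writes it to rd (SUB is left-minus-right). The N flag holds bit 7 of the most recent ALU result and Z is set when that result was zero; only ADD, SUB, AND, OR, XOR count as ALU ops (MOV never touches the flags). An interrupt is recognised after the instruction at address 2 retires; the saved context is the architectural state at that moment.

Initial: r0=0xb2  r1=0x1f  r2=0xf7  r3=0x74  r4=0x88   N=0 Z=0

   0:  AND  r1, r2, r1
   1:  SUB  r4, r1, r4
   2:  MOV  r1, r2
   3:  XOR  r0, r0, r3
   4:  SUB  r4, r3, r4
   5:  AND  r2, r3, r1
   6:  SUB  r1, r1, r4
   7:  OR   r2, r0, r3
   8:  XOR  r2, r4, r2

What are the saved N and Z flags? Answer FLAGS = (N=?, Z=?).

after  0: r0=0xb2 r1=0x17 r2=0xf7 r3=0x74 r4=0x88  N=0 Z=0
after  1: r0=0xb2 r1=0x17 r2=0xf7 r3=0x74 r4=0x8f  N=1 Z=0
after  2: r0=0xb2 r1=0xf7 r2=0xf7 r3=0x74 r4=0x8f  N=1 Z=0
-- IRQ taken; context saved, return-PC = 3 --

FLAGS = (N=1, Z=0)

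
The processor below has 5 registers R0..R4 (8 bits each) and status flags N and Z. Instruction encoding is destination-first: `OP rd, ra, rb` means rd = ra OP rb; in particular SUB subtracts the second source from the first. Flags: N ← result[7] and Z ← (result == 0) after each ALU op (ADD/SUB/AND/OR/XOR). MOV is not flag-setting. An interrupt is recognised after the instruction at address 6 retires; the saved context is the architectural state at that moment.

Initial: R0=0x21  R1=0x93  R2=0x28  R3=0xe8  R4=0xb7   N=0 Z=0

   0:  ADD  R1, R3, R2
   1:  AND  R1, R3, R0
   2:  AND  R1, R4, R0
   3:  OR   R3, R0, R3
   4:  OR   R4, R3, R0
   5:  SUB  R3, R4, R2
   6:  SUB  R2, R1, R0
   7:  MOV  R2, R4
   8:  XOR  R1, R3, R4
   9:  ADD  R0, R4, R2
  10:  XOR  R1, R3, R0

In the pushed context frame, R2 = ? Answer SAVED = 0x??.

after  0: R0=0x21 R1=0x10 R2=0x28 R3=0xe8 R4=0xb7  N=0 Z=0
after  1: R0=0x21 R1=0x20 R2=0x28 R3=0xe8 R4=0xb7  N=0 Z=0
after  2: R0=0x21 R1=0x21 R2=0x28 R3=0xe8 R4=0xb7  N=0 Z=0
after  3: R0=0x21 R1=0x21 R2=0x28 R3=0xe9 R4=0xb7  N=1 Z=0
after  4: R0=0x21 R1=0x21 R2=0x28 R3=0xe9 R4=0xe9  N=1 Z=0
after  5: R0=0x21 R1=0x21 R2=0x28 R3=0xc1 R4=0xe9  N=1 Z=0
after  6: R0=0x21 R1=0x21 R2=0x00 R3=0xc1 R4=0xe9  N=0 Z=1
-- IRQ taken; context saved, return-PC = 7 --

SAVED = 0x00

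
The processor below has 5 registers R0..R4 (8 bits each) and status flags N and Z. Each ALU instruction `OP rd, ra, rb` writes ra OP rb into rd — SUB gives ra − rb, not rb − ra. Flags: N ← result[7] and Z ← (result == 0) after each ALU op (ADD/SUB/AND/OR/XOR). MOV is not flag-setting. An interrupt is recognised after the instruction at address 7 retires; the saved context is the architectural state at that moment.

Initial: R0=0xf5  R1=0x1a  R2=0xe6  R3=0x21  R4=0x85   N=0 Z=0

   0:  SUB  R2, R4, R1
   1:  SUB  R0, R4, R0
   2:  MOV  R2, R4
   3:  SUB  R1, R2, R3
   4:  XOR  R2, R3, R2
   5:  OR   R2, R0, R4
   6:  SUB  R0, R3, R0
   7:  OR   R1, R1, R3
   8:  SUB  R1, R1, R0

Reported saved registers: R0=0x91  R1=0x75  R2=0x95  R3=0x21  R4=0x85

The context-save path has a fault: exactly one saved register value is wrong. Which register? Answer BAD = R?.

BAD = R1

after  0: R0=0xf5 R1=0x1a R2=0x6b R3=0x21 R4=0x85  N=0 Z=0
after  1: R0=0x90 R1=0x1a R2=0x6b R3=0x21 R4=0x85  N=1 Z=0
after  2: R0=0x90 R1=0x1a R2=0x85 R3=0x21 R4=0x85  N=1 Z=0
after  3: R0=0x90 R1=0x64 R2=0x85 R3=0x21 R4=0x85  N=0 Z=0
after  4: R0=0x90 R1=0x64 R2=0xa4 R3=0x21 R4=0x85  N=1 Z=0
after  5: R0=0x90 R1=0x64 R2=0x95 R3=0x21 R4=0x85  N=1 Z=0
after  6: R0=0x91 R1=0x64 R2=0x95 R3=0x21 R4=0x85  N=1 Z=0
after  7: R0=0x91 R1=0x65 R2=0x95 R3=0x21 R4=0x85  N=0 Z=0
-- IRQ taken; context saved, return-PC = 8 --
mismatch: R1: reported 0x75 vs actual 0x65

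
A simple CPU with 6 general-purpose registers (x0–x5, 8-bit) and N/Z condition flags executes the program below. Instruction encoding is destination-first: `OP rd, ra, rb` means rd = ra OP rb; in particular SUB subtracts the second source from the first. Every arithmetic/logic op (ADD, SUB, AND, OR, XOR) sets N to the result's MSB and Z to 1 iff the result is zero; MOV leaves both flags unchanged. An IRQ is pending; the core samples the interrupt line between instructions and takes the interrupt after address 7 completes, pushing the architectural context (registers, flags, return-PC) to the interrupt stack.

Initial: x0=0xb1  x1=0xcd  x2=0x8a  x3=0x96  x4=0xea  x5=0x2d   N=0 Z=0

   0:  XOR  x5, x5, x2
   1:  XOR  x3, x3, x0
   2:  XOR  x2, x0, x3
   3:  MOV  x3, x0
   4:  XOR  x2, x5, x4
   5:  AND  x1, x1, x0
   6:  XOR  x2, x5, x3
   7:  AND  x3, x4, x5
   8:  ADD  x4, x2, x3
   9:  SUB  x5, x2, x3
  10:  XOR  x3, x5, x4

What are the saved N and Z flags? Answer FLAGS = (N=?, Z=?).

after  0: x0=0xb1 x1=0xcd x2=0x8a x3=0x96 x4=0xea x5=0xa7  N=1 Z=0
after  1: x0=0xb1 x1=0xcd x2=0x8a x3=0x27 x4=0xea x5=0xa7  N=0 Z=0
after  2: x0=0xb1 x1=0xcd x2=0x96 x3=0x27 x4=0xea x5=0xa7  N=1 Z=0
after  3: x0=0xb1 x1=0xcd x2=0x96 x3=0xb1 x4=0xea x5=0xa7  N=1 Z=0
after  4: x0=0xb1 x1=0xcd x2=0x4d x3=0xb1 x4=0xea x5=0xa7  N=0 Z=0
after  5: x0=0xb1 x1=0x81 x2=0x4d x3=0xb1 x4=0xea x5=0xa7  N=1 Z=0
after  6: x0=0xb1 x1=0x81 x2=0x16 x3=0xb1 x4=0xea x5=0xa7  N=0 Z=0
after  7: x0=0xb1 x1=0x81 x2=0x16 x3=0xa2 x4=0xea x5=0xa7  N=1 Z=0
-- IRQ taken; context saved, return-PC = 8 --

FLAGS = (N=1, Z=0)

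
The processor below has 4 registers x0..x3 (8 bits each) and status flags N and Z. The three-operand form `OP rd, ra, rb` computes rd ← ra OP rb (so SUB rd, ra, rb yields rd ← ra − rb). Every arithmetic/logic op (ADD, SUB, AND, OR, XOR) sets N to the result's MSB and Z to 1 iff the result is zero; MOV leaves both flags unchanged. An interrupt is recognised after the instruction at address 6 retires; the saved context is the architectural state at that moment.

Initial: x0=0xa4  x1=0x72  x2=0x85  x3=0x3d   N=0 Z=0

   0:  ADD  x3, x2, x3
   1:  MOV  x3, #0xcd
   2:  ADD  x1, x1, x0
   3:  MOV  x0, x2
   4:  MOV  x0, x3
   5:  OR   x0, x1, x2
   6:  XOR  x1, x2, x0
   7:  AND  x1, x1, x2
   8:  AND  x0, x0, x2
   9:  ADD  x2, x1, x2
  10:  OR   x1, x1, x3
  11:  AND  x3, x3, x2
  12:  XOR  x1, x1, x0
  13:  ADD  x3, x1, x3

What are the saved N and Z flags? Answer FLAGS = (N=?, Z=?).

after  0: x0=0xa4 x1=0x72 x2=0x85 x3=0xc2  N=1 Z=0
after  1: x0=0xa4 x1=0x72 x2=0x85 x3=0xcd  N=1 Z=0
after  2: x0=0xa4 x1=0x16 x2=0x85 x3=0xcd  N=0 Z=0
after  3: x0=0x85 x1=0x16 x2=0x85 x3=0xcd  N=0 Z=0
after  4: x0=0xcd x1=0x16 x2=0x85 x3=0xcd  N=0 Z=0
after  5: x0=0x97 x1=0x16 x2=0x85 x3=0xcd  N=1 Z=0
after  6: x0=0x97 x1=0x12 x2=0x85 x3=0xcd  N=0 Z=0
-- IRQ taken; context saved, return-PC = 7 --

FLAGS = (N=0, Z=0)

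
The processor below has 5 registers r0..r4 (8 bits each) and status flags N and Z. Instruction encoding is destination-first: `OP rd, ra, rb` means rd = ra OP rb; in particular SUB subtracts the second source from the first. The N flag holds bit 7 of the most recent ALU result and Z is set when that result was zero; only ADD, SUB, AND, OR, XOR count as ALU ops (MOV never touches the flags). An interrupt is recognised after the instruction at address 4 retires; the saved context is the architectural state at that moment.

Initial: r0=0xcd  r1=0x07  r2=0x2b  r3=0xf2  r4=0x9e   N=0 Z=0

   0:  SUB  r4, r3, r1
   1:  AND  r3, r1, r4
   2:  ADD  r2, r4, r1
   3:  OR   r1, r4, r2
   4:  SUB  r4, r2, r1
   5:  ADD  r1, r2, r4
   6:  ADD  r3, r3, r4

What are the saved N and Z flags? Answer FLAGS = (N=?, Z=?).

after  0: r0=0xcd r1=0x07 r2=0x2b r3=0xf2 r4=0xeb  N=1 Z=0
after  1: r0=0xcd r1=0x07 r2=0x2b r3=0x03 r4=0xeb  N=0 Z=0
after  2: r0=0xcd r1=0x07 r2=0xf2 r3=0x03 r4=0xeb  N=1 Z=0
after  3: r0=0xcd r1=0xfb r2=0xf2 r3=0x03 r4=0xeb  N=1 Z=0
after  4: r0=0xcd r1=0xfb r2=0xf2 r3=0x03 r4=0xf7  N=1 Z=0
-- IRQ taken; context saved, return-PC = 5 --

FLAGS = (N=1, Z=0)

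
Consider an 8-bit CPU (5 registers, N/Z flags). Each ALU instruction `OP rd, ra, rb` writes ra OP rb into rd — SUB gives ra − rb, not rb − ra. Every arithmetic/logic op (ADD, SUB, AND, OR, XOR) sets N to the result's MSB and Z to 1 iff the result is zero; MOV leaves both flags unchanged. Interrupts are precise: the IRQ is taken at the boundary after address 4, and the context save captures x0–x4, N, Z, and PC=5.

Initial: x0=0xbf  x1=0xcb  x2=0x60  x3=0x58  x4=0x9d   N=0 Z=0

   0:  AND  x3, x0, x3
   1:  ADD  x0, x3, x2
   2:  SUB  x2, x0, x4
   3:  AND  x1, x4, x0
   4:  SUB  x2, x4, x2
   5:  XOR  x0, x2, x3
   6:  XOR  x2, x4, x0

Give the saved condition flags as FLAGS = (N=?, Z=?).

after  0: x0=0xbf x1=0xcb x2=0x60 x3=0x18 x4=0x9d  N=0 Z=0
after  1: x0=0x78 x1=0xcb x2=0x60 x3=0x18 x4=0x9d  N=0 Z=0
after  2: x0=0x78 x1=0xcb x2=0xdb x3=0x18 x4=0x9d  N=1 Z=0
after  3: x0=0x78 x1=0x18 x2=0xdb x3=0x18 x4=0x9d  N=0 Z=0
after  4: x0=0x78 x1=0x18 x2=0xc2 x3=0x18 x4=0x9d  N=1 Z=0
-- IRQ taken; context saved, return-PC = 5 --

FLAGS = (N=1, Z=0)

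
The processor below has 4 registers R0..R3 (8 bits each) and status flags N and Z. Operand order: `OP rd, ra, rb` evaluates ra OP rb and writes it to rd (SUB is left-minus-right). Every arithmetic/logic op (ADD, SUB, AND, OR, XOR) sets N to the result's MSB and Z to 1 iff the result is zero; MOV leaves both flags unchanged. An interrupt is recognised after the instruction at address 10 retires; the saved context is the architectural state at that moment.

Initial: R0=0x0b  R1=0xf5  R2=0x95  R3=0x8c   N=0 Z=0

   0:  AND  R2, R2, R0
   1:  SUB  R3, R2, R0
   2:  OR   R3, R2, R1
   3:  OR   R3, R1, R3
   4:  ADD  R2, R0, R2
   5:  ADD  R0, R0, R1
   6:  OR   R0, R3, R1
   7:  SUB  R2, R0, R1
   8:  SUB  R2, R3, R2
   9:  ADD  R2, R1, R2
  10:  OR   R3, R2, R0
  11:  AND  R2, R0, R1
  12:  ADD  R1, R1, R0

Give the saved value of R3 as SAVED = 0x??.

after  0: R0=0x0b R1=0xf5 R2=0x01 R3=0x8c  N=0 Z=0
after  1: R0=0x0b R1=0xf5 R2=0x01 R3=0xf6  N=1 Z=0
after  2: R0=0x0b R1=0xf5 R2=0x01 R3=0xf5  N=1 Z=0
after  3: R0=0x0b R1=0xf5 R2=0x01 R3=0xf5  N=1 Z=0
after  4: R0=0x0b R1=0xf5 R2=0x0c R3=0xf5  N=0 Z=0
after  5: R0=0x00 R1=0xf5 R2=0x0c R3=0xf5  N=0 Z=1
after  6: R0=0xf5 R1=0xf5 R2=0x0c R3=0xf5  N=1 Z=0
after  7: R0=0xf5 R1=0xf5 R2=0x00 R3=0xf5  N=0 Z=1
after  8: R0=0xf5 R1=0xf5 R2=0xf5 R3=0xf5  N=1 Z=0
after  9: R0=0xf5 R1=0xf5 R2=0xea R3=0xf5  N=1 Z=0
after 10: R0=0xf5 R1=0xf5 R2=0xea R3=0xff  N=1 Z=0
-- IRQ taken; context saved, return-PC = 11 --

SAVED = 0xff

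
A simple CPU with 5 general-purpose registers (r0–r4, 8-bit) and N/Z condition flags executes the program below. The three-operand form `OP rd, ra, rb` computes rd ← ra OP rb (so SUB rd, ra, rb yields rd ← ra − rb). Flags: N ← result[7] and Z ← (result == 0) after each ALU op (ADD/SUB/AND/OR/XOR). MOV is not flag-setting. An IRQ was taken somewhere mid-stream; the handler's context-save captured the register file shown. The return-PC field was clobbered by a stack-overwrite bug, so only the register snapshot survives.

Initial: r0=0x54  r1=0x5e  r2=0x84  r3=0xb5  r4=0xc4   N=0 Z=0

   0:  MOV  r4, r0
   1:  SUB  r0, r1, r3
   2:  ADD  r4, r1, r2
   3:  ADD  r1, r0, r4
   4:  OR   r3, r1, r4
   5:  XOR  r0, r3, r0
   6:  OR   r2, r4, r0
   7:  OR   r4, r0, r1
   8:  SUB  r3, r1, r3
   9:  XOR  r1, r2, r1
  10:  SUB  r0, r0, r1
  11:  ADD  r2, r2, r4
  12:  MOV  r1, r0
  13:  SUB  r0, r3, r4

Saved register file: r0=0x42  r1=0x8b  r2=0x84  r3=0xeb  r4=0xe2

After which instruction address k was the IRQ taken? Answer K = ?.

after  0: r0=0x54 r1=0x5e r2=0x84 r3=0xb5 r4=0x54  N=0 Z=0
after  1: r0=0xa9 r1=0x5e r2=0x84 r3=0xb5 r4=0x54  N=1 Z=0
after  2: r0=0xa9 r1=0x5e r2=0x84 r3=0xb5 r4=0xe2  N=1 Z=0
after  3: r0=0xa9 r1=0x8b r2=0x84 r3=0xb5 r4=0xe2  N=1 Z=0
after  4: r0=0xa9 r1=0x8b r2=0x84 r3=0xeb r4=0xe2  N=1 Z=0
after  5: r0=0x42 r1=0x8b r2=0x84 r3=0xeb r4=0xe2  N=0 Z=0
-- IRQ taken; context saved, return-PC = 6 --

K = 5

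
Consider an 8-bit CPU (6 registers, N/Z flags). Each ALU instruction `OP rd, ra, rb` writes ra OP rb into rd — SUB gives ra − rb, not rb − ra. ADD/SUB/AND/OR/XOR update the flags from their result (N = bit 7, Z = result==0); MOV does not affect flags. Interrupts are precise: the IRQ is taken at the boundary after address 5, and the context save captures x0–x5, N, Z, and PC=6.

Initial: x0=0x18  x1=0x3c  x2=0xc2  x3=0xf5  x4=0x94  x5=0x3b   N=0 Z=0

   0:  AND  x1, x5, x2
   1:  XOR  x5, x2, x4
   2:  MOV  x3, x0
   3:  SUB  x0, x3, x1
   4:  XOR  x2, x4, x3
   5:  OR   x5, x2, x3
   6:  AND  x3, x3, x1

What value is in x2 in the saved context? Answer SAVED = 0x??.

SAVED = 0x8c

after  0: x0=0x18 x1=0x02 x2=0xc2 x3=0xf5 x4=0x94 x5=0x3b  N=0 Z=0
after  1: x0=0x18 x1=0x02 x2=0xc2 x3=0xf5 x4=0x94 x5=0x56  N=0 Z=0
after  2: x0=0x18 x1=0x02 x2=0xc2 x3=0x18 x4=0x94 x5=0x56  N=0 Z=0
after  3: x0=0x16 x1=0x02 x2=0xc2 x3=0x18 x4=0x94 x5=0x56  N=0 Z=0
after  4: x0=0x16 x1=0x02 x2=0x8c x3=0x18 x4=0x94 x5=0x56  N=1 Z=0
after  5: x0=0x16 x1=0x02 x2=0x8c x3=0x18 x4=0x94 x5=0x9c  N=1 Z=0
-- IRQ taken; context saved, return-PC = 6 --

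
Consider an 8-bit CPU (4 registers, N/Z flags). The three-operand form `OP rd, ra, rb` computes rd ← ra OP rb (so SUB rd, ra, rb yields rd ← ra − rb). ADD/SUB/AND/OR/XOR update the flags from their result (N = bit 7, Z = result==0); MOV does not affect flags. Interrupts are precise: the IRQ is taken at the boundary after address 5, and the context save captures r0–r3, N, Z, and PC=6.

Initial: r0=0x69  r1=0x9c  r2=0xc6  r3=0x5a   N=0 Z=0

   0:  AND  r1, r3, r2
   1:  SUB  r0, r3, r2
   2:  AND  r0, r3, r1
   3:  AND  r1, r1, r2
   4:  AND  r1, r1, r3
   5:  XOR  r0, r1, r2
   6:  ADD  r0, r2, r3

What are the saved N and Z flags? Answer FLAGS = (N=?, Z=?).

after  0: r0=0x69 r1=0x42 r2=0xc6 r3=0x5a  N=0 Z=0
after  1: r0=0x94 r1=0x42 r2=0xc6 r3=0x5a  N=1 Z=0
after  2: r0=0x42 r1=0x42 r2=0xc6 r3=0x5a  N=0 Z=0
after  3: r0=0x42 r1=0x42 r2=0xc6 r3=0x5a  N=0 Z=0
after  4: r0=0x42 r1=0x42 r2=0xc6 r3=0x5a  N=0 Z=0
after  5: r0=0x84 r1=0x42 r2=0xc6 r3=0x5a  N=1 Z=0
-- IRQ taken; context saved, return-PC = 6 --

FLAGS = (N=1, Z=0)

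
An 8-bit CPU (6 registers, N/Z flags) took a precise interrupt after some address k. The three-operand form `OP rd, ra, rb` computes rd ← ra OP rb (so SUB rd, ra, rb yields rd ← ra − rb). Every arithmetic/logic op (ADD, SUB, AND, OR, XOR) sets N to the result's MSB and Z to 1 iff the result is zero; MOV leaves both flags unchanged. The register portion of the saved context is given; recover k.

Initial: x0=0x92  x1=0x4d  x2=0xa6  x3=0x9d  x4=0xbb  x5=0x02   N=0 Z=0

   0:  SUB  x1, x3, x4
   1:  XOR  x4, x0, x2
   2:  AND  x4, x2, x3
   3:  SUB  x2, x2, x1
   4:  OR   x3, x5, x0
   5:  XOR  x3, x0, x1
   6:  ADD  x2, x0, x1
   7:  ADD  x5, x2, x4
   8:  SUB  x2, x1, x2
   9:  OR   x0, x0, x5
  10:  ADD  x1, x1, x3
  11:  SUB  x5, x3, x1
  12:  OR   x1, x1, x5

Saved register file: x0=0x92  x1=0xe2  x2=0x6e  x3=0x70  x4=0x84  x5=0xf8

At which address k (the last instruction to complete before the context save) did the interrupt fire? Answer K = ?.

after  0: x0=0x92 x1=0xe2 x2=0xa6 x3=0x9d x4=0xbb x5=0x02  N=1 Z=0
after  1: x0=0x92 x1=0xe2 x2=0xa6 x3=0x9d x4=0x34 x5=0x02  N=0 Z=0
after  2: x0=0x92 x1=0xe2 x2=0xa6 x3=0x9d x4=0x84 x5=0x02  N=1 Z=0
after  3: x0=0x92 x1=0xe2 x2=0xc4 x3=0x9d x4=0x84 x5=0x02  N=1 Z=0
after  4: x0=0x92 x1=0xe2 x2=0xc4 x3=0x92 x4=0x84 x5=0x02  N=1 Z=0
after  5: x0=0x92 x1=0xe2 x2=0xc4 x3=0x70 x4=0x84 x5=0x02  N=0 Z=0
after  6: x0=0x92 x1=0xe2 x2=0x74 x3=0x70 x4=0x84 x5=0x02  N=0 Z=0
after  7: x0=0x92 x1=0xe2 x2=0x74 x3=0x70 x4=0x84 x5=0xf8  N=1 Z=0
after  8: x0=0x92 x1=0xe2 x2=0x6e x3=0x70 x4=0x84 x5=0xf8  N=0 Z=0
-- IRQ taken; context saved, return-PC = 9 --

K = 8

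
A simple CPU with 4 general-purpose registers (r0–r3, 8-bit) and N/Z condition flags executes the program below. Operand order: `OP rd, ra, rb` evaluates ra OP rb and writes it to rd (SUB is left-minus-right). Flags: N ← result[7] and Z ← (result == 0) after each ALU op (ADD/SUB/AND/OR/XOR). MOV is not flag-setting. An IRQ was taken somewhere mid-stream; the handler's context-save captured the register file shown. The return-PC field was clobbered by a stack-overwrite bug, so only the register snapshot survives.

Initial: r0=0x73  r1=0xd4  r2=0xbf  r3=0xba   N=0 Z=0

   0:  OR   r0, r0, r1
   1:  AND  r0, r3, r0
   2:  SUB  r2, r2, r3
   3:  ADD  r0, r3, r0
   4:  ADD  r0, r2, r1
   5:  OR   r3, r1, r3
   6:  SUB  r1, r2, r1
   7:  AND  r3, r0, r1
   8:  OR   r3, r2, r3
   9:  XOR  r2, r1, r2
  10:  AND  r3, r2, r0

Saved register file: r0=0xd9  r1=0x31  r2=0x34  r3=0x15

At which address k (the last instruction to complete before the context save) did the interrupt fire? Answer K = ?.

K = 9

after  0: r0=0xf7 r1=0xd4 r2=0xbf r3=0xba  N=1 Z=0
after  1: r0=0xb2 r1=0xd4 r2=0xbf r3=0xba  N=1 Z=0
after  2: r0=0xb2 r1=0xd4 r2=0x05 r3=0xba  N=0 Z=0
after  3: r0=0x6c r1=0xd4 r2=0x05 r3=0xba  N=0 Z=0
after  4: r0=0xd9 r1=0xd4 r2=0x05 r3=0xba  N=1 Z=0
after  5: r0=0xd9 r1=0xd4 r2=0x05 r3=0xfe  N=1 Z=0
after  6: r0=0xd9 r1=0x31 r2=0x05 r3=0xfe  N=0 Z=0
after  7: r0=0xd9 r1=0x31 r2=0x05 r3=0x11  N=0 Z=0
after  8: r0=0xd9 r1=0x31 r2=0x05 r3=0x15  N=0 Z=0
after  9: r0=0xd9 r1=0x31 r2=0x34 r3=0x15  N=0 Z=0
-- IRQ taken; context saved, return-PC = 10 --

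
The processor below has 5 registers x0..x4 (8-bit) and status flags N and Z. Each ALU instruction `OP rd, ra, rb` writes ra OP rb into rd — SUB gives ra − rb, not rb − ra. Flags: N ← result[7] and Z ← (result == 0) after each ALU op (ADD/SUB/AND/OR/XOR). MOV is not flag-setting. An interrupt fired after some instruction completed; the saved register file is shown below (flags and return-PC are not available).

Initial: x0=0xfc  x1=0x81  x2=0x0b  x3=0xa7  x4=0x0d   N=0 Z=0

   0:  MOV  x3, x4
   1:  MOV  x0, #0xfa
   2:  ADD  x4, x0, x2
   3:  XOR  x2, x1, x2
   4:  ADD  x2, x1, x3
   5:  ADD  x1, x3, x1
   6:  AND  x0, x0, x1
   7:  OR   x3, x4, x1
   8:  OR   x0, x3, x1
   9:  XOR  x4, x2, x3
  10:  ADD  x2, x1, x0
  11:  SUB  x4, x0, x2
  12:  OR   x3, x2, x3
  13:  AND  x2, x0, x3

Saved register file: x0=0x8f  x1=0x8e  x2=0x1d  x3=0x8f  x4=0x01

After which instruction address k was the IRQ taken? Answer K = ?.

K = 10

after  0: x0=0xfc x1=0x81 x2=0x0b x3=0x0d x4=0x0d  N=0 Z=0
after  1: x0=0xfa x1=0x81 x2=0x0b x3=0x0d x4=0x0d  N=0 Z=0
after  2: x0=0xfa x1=0x81 x2=0x0b x3=0x0d x4=0x05  N=0 Z=0
after  3: x0=0xfa x1=0x81 x2=0x8a x3=0x0d x4=0x05  N=1 Z=0
after  4: x0=0xfa x1=0x81 x2=0x8e x3=0x0d x4=0x05  N=1 Z=0
after  5: x0=0xfa x1=0x8e x2=0x8e x3=0x0d x4=0x05  N=1 Z=0
after  6: x0=0x8a x1=0x8e x2=0x8e x3=0x0d x4=0x05  N=1 Z=0
after  7: x0=0x8a x1=0x8e x2=0x8e x3=0x8f x4=0x05  N=1 Z=0
after  8: x0=0x8f x1=0x8e x2=0x8e x3=0x8f x4=0x05  N=1 Z=0
after  9: x0=0x8f x1=0x8e x2=0x8e x3=0x8f x4=0x01  N=0 Z=0
after 10: x0=0x8f x1=0x8e x2=0x1d x3=0x8f x4=0x01  N=0 Z=0
-- IRQ taken; context saved, return-PC = 11 --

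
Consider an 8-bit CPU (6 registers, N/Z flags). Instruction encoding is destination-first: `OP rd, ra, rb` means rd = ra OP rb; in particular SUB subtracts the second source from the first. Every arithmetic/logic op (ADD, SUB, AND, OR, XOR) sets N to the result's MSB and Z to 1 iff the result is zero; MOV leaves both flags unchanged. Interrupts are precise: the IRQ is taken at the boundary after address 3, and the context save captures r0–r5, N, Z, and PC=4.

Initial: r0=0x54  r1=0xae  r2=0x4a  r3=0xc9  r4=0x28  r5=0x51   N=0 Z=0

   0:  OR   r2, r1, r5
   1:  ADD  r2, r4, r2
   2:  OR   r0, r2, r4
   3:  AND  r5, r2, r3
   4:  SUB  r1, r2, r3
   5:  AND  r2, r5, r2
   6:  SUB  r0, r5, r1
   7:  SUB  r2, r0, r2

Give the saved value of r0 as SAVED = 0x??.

after  0: r0=0x54 r1=0xae r2=0xff r3=0xc9 r4=0x28 r5=0x51  N=1 Z=0
after  1: r0=0x54 r1=0xae r2=0x27 r3=0xc9 r4=0x28 r5=0x51  N=0 Z=0
after  2: r0=0x2f r1=0xae r2=0x27 r3=0xc9 r4=0x28 r5=0x51  N=0 Z=0
after  3: r0=0x2f r1=0xae r2=0x27 r3=0xc9 r4=0x28 r5=0x01  N=0 Z=0
-- IRQ taken; context saved, return-PC = 4 --

SAVED = 0x2f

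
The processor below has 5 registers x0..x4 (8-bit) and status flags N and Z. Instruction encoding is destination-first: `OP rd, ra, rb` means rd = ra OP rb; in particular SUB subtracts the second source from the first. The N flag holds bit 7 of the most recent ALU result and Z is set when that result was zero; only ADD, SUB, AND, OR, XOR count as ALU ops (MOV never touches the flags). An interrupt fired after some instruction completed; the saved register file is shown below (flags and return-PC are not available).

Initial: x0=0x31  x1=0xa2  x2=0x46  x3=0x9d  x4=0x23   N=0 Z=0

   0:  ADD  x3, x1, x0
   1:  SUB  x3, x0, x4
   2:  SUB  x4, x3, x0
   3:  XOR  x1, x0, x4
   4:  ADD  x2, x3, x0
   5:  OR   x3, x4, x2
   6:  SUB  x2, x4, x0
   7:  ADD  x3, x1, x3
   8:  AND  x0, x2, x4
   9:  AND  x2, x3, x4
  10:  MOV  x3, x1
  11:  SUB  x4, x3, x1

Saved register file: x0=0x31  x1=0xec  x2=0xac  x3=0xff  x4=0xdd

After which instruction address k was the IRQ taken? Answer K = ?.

K = 6

after  0: x0=0x31 x1=0xa2 x2=0x46 x3=0xd3 x4=0x23  N=1 Z=0
after  1: x0=0x31 x1=0xa2 x2=0x46 x3=0x0e x4=0x23  N=0 Z=0
after  2: x0=0x31 x1=0xa2 x2=0x46 x3=0x0e x4=0xdd  N=1 Z=0
after  3: x0=0x31 x1=0xec x2=0x46 x3=0x0e x4=0xdd  N=1 Z=0
after  4: x0=0x31 x1=0xec x2=0x3f x3=0x0e x4=0xdd  N=0 Z=0
after  5: x0=0x31 x1=0xec x2=0x3f x3=0xff x4=0xdd  N=1 Z=0
after  6: x0=0x31 x1=0xec x2=0xac x3=0xff x4=0xdd  N=1 Z=0
-- IRQ taken; context saved, return-PC = 7 --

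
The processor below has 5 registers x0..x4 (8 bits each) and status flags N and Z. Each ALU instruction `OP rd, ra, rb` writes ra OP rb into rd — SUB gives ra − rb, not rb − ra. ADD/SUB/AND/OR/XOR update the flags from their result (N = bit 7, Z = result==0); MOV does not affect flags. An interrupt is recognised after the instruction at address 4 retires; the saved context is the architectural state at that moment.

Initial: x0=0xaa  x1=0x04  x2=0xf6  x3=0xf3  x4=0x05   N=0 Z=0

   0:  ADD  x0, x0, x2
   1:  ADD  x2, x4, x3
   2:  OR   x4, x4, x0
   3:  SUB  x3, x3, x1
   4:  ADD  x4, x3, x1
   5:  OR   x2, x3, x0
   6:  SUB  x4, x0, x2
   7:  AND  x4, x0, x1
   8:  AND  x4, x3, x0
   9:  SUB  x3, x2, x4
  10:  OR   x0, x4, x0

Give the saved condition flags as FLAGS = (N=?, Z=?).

FLAGS = (N=1, Z=0)

after  0: x0=0xa0 x1=0x04 x2=0xf6 x3=0xf3 x4=0x05  N=1 Z=0
after  1: x0=0xa0 x1=0x04 x2=0xf8 x3=0xf3 x4=0x05  N=1 Z=0
after  2: x0=0xa0 x1=0x04 x2=0xf8 x3=0xf3 x4=0xa5  N=1 Z=0
after  3: x0=0xa0 x1=0x04 x2=0xf8 x3=0xef x4=0xa5  N=1 Z=0
after  4: x0=0xa0 x1=0x04 x2=0xf8 x3=0xef x4=0xf3  N=1 Z=0
-- IRQ taken; context saved, return-PC = 5 --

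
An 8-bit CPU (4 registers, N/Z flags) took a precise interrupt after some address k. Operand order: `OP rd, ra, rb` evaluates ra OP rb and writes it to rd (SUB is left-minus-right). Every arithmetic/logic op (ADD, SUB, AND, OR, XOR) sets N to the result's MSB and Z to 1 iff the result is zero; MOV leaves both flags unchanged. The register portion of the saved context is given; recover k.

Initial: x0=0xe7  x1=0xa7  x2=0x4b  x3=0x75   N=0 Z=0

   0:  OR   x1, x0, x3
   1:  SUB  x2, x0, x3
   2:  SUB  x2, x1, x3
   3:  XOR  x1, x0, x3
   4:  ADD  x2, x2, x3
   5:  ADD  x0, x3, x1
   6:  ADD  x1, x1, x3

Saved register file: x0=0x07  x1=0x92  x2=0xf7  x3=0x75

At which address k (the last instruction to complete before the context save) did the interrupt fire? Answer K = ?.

after  0: x0=0xe7 x1=0xf7 x2=0x4b x3=0x75  N=1 Z=0
after  1: x0=0xe7 x1=0xf7 x2=0x72 x3=0x75  N=0 Z=0
after  2: x0=0xe7 x1=0xf7 x2=0x82 x3=0x75  N=1 Z=0
after  3: x0=0xe7 x1=0x92 x2=0x82 x3=0x75  N=1 Z=0
after  4: x0=0xe7 x1=0x92 x2=0xf7 x3=0x75  N=1 Z=0
after  5: x0=0x07 x1=0x92 x2=0xf7 x3=0x75  N=0 Z=0
-- IRQ taken; context saved, return-PC = 6 --

K = 5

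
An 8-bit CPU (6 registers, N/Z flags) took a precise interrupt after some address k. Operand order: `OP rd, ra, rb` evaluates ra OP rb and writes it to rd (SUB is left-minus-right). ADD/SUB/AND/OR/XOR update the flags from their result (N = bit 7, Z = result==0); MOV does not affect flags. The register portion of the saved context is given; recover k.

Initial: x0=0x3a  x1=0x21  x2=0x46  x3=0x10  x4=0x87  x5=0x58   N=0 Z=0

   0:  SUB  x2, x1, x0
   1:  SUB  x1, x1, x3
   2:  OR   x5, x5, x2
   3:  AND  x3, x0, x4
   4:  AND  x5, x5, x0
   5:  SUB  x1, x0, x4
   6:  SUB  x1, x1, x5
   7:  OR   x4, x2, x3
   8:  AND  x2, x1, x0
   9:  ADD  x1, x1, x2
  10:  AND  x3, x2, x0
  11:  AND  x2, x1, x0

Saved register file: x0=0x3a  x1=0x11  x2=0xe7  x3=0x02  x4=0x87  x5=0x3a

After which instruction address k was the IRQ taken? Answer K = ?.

after  0: x0=0x3a x1=0x21 x2=0xe7 x3=0x10 x4=0x87 x5=0x58  N=1 Z=0
after  1: x0=0x3a x1=0x11 x2=0xe7 x3=0x10 x4=0x87 x5=0x58  N=0 Z=0
after  2: x0=0x3a x1=0x11 x2=0xe7 x3=0x10 x4=0x87 x5=0xff  N=1 Z=0
after  3: x0=0x3a x1=0x11 x2=0xe7 x3=0x02 x4=0x87 x5=0xff  N=0 Z=0
after  4: x0=0x3a x1=0x11 x2=0xe7 x3=0x02 x4=0x87 x5=0x3a  N=0 Z=0
-- IRQ taken; context saved, return-PC = 5 --

K = 4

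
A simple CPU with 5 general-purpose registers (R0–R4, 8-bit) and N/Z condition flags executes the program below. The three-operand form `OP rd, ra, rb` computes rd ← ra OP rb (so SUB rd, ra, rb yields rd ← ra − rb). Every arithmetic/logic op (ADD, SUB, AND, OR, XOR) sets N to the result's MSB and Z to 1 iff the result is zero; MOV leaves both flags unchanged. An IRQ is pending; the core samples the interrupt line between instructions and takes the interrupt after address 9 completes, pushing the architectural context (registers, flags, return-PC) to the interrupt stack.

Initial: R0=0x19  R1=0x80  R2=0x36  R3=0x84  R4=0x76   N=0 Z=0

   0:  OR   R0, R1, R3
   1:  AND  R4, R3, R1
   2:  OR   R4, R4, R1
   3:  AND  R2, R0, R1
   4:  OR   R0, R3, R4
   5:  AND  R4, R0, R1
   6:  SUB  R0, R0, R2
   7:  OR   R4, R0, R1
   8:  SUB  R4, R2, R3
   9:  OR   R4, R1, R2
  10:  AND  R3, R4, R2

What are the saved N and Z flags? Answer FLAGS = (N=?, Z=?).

FLAGS = (N=1, Z=0)

after  0: R0=0x84 R1=0x80 R2=0x36 R3=0x84 R4=0x76  N=1 Z=0
after  1: R0=0x84 R1=0x80 R2=0x36 R3=0x84 R4=0x80  N=1 Z=0
after  2: R0=0x84 R1=0x80 R2=0x36 R3=0x84 R4=0x80  N=1 Z=0
after  3: R0=0x84 R1=0x80 R2=0x80 R3=0x84 R4=0x80  N=1 Z=0
after  4: R0=0x84 R1=0x80 R2=0x80 R3=0x84 R4=0x80  N=1 Z=0
after  5: R0=0x84 R1=0x80 R2=0x80 R3=0x84 R4=0x80  N=1 Z=0
after  6: R0=0x04 R1=0x80 R2=0x80 R3=0x84 R4=0x80  N=0 Z=0
after  7: R0=0x04 R1=0x80 R2=0x80 R3=0x84 R4=0x84  N=1 Z=0
after  8: R0=0x04 R1=0x80 R2=0x80 R3=0x84 R4=0xfc  N=1 Z=0
after  9: R0=0x04 R1=0x80 R2=0x80 R3=0x84 R4=0x80  N=1 Z=0
-- IRQ taken; context saved, return-PC = 10 --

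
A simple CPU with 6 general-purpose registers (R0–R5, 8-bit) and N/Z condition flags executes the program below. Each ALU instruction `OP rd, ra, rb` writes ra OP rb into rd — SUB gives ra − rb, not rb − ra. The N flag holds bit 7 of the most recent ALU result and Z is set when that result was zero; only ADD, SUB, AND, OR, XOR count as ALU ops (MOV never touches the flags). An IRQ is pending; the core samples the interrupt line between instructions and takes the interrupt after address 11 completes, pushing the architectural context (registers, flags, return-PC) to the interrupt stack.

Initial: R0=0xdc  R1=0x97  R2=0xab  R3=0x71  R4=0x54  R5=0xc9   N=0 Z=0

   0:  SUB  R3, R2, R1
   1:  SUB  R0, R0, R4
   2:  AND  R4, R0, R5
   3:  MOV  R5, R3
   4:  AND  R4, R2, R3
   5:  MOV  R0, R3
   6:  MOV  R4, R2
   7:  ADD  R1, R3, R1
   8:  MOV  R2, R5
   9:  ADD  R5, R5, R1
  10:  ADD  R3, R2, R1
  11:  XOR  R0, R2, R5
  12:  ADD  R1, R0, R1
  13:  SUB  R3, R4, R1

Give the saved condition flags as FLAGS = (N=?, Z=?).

FLAGS = (N=1, Z=0)

after  0: R0=0xdc R1=0x97 R2=0xab R3=0x14 R4=0x54 R5=0xc9  N=0 Z=0
after  1: R0=0x88 R1=0x97 R2=0xab R3=0x14 R4=0x54 R5=0xc9  N=1 Z=0
after  2: R0=0x88 R1=0x97 R2=0xab R3=0x14 R4=0x88 R5=0xc9  N=1 Z=0
after  3: R0=0x88 R1=0x97 R2=0xab R3=0x14 R4=0x88 R5=0x14  N=1 Z=0
after  4: R0=0x88 R1=0x97 R2=0xab R3=0x14 R4=0x00 R5=0x14  N=0 Z=1
after  5: R0=0x14 R1=0x97 R2=0xab R3=0x14 R4=0x00 R5=0x14  N=0 Z=1
after  6: R0=0x14 R1=0x97 R2=0xab R3=0x14 R4=0xab R5=0x14  N=0 Z=1
after  7: R0=0x14 R1=0xab R2=0xab R3=0x14 R4=0xab R5=0x14  N=1 Z=0
after  8: R0=0x14 R1=0xab R2=0x14 R3=0x14 R4=0xab R5=0x14  N=1 Z=0
after  9: R0=0x14 R1=0xab R2=0x14 R3=0x14 R4=0xab R5=0xbf  N=1 Z=0
after 10: R0=0x14 R1=0xab R2=0x14 R3=0xbf R4=0xab R5=0xbf  N=1 Z=0
after 11: R0=0xab R1=0xab R2=0x14 R3=0xbf R4=0xab R5=0xbf  N=1 Z=0
-- IRQ taken; context saved, return-PC = 12 --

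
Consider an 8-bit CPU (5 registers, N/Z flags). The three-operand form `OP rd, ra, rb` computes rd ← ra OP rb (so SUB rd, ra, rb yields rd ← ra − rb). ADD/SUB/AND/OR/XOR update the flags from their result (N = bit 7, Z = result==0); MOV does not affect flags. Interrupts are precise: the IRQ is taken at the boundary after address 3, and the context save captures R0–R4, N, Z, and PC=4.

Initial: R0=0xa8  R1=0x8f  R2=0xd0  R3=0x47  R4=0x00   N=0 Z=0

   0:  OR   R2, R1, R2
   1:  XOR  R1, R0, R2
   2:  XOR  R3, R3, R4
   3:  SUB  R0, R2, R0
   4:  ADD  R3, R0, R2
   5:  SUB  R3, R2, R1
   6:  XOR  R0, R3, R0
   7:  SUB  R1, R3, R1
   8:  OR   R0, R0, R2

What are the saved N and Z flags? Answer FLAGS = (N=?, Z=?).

after  0: R0=0xa8 R1=0x8f R2=0xdf R3=0x47 R4=0x00  N=1 Z=0
after  1: R0=0xa8 R1=0x77 R2=0xdf R3=0x47 R4=0x00  N=0 Z=0
after  2: R0=0xa8 R1=0x77 R2=0xdf R3=0x47 R4=0x00  N=0 Z=0
after  3: R0=0x37 R1=0x77 R2=0xdf R3=0x47 R4=0x00  N=0 Z=0
-- IRQ taken; context saved, return-PC = 4 --

FLAGS = (N=0, Z=0)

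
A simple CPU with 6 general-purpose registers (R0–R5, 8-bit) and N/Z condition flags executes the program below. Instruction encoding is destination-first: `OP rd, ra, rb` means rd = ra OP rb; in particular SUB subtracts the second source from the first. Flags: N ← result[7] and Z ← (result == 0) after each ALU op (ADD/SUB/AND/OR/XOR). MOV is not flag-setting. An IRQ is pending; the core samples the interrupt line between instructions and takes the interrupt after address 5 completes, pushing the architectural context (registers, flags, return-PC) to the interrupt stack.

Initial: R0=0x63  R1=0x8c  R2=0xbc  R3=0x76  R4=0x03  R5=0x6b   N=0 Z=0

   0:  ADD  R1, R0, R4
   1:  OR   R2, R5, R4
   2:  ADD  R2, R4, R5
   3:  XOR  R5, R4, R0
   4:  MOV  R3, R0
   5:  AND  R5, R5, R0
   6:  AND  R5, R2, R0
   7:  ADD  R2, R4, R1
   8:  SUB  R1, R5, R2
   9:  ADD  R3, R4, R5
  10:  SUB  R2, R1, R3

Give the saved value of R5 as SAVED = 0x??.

after  0: R0=0x63 R1=0x66 R2=0xbc R3=0x76 R4=0x03 R5=0x6b  N=0 Z=0
after  1: R0=0x63 R1=0x66 R2=0x6b R3=0x76 R4=0x03 R5=0x6b  N=0 Z=0
after  2: R0=0x63 R1=0x66 R2=0x6e R3=0x76 R4=0x03 R5=0x6b  N=0 Z=0
after  3: R0=0x63 R1=0x66 R2=0x6e R3=0x76 R4=0x03 R5=0x60  N=0 Z=0
after  4: R0=0x63 R1=0x66 R2=0x6e R3=0x63 R4=0x03 R5=0x60  N=0 Z=0
after  5: R0=0x63 R1=0x66 R2=0x6e R3=0x63 R4=0x03 R5=0x60  N=0 Z=0
-- IRQ taken; context saved, return-PC = 6 --

SAVED = 0x60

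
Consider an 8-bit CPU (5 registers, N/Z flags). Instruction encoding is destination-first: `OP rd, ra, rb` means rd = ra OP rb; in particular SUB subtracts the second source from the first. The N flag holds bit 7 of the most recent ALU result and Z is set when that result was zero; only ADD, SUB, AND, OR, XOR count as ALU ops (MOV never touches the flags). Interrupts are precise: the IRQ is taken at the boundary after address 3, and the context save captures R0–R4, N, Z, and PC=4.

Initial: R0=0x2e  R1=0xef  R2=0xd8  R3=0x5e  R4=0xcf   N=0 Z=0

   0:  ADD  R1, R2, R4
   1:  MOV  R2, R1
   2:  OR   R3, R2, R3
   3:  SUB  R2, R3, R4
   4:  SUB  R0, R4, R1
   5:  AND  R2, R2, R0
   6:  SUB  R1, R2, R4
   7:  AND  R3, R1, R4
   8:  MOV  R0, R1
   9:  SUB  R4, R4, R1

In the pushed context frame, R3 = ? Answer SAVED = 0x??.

after  0: R0=0x2e R1=0xa7 R2=0xd8 R3=0x5e R4=0xcf  N=1 Z=0
after  1: R0=0x2e R1=0xa7 R2=0xa7 R3=0x5e R4=0xcf  N=1 Z=0
after  2: R0=0x2e R1=0xa7 R2=0xa7 R3=0xff R4=0xcf  N=1 Z=0
after  3: R0=0x2e R1=0xa7 R2=0x30 R3=0xff R4=0xcf  N=0 Z=0
-- IRQ taken; context saved, return-PC = 4 --

SAVED = 0xff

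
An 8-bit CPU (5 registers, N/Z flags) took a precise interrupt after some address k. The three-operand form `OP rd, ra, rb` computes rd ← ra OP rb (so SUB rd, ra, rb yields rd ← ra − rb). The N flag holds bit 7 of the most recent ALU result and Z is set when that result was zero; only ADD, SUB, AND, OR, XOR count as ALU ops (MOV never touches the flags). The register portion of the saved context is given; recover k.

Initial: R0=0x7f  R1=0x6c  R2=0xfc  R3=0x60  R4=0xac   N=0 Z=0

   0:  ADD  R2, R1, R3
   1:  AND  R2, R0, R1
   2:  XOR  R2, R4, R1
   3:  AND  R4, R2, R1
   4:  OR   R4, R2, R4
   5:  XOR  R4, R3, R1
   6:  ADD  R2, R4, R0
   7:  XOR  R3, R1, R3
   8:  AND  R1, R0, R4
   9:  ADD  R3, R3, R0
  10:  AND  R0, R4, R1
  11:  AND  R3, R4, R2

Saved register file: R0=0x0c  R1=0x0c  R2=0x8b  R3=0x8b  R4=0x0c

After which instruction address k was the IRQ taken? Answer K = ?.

after  0: R0=0x7f R1=0x6c R2=0xcc R3=0x60 R4=0xac  N=1 Z=0
after  1: R0=0x7f R1=0x6c R2=0x6c R3=0x60 R4=0xac  N=0 Z=0
after  2: R0=0x7f R1=0x6c R2=0xc0 R3=0x60 R4=0xac  N=1 Z=0
after  3: R0=0x7f R1=0x6c R2=0xc0 R3=0x60 R4=0x40  N=0 Z=0
after  4: R0=0x7f R1=0x6c R2=0xc0 R3=0x60 R4=0xc0  N=1 Z=0
after  5: R0=0x7f R1=0x6c R2=0xc0 R3=0x60 R4=0x0c  N=0 Z=0
after  6: R0=0x7f R1=0x6c R2=0x8b R3=0x60 R4=0x0c  N=1 Z=0
after  7: R0=0x7f R1=0x6c R2=0x8b R3=0x0c R4=0x0c  N=0 Z=0
after  8: R0=0x7f R1=0x0c R2=0x8b R3=0x0c R4=0x0c  N=0 Z=0
after  9: R0=0x7f R1=0x0c R2=0x8b R3=0x8b R4=0x0c  N=1 Z=0
after 10: R0=0x0c R1=0x0c R2=0x8b R3=0x8b R4=0x0c  N=0 Z=0
-- IRQ taken; context saved, return-PC = 11 --

K = 10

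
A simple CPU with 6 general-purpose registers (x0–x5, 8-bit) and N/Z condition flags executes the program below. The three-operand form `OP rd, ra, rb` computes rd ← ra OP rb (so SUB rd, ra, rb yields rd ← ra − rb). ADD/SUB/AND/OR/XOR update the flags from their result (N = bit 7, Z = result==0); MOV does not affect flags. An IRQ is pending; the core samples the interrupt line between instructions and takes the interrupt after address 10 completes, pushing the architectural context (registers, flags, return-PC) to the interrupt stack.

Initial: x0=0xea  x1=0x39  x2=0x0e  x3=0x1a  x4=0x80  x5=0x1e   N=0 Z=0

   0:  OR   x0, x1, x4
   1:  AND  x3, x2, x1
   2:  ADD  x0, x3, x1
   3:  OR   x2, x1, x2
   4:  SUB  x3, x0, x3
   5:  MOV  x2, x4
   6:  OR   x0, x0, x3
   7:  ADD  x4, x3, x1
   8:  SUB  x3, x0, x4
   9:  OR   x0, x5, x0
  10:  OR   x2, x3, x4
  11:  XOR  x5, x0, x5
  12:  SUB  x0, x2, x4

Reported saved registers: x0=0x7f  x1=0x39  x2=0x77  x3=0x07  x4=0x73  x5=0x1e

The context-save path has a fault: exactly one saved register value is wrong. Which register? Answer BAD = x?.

BAD = x4

after  0: x0=0xb9 x1=0x39 x2=0x0e x3=0x1a x4=0x80 x5=0x1e  N=1 Z=0
after  1: x0=0xb9 x1=0x39 x2=0x0e x3=0x08 x4=0x80 x5=0x1e  N=0 Z=0
after  2: x0=0x41 x1=0x39 x2=0x0e x3=0x08 x4=0x80 x5=0x1e  N=0 Z=0
after  3: x0=0x41 x1=0x39 x2=0x3f x3=0x08 x4=0x80 x5=0x1e  N=0 Z=0
after  4: x0=0x41 x1=0x39 x2=0x3f x3=0x39 x4=0x80 x5=0x1e  N=0 Z=0
after  5: x0=0x41 x1=0x39 x2=0x80 x3=0x39 x4=0x80 x5=0x1e  N=0 Z=0
after  6: x0=0x79 x1=0x39 x2=0x80 x3=0x39 x4=0x80 x5=0x1e  N=0 Z=0
after  7: x0=0x79 x1=0x39 x2=0x80 x3=0x39 x4=0x72 x5=0x1e  N=0 Z=0
after  8: x0=0x79 x1=0x39 x2=0x80 x3=0x07 x4=0x72 x5=0x1e  N=0 Z=0
after  9: x0=0x7f x1=0x39 x2=0x80 x3=0x07 x4=0x72 x5=0x1e  N=0 Z=0
after 10: x0=0x7f x1=0x39 x2=0x77 x3=0x07 x4=0x72 x5=0x1e  N=0 Z=0
-- IRQ taken; context saved, return-PC = 11 --
mismatch: x4: reported 0x73 vs actual 0x72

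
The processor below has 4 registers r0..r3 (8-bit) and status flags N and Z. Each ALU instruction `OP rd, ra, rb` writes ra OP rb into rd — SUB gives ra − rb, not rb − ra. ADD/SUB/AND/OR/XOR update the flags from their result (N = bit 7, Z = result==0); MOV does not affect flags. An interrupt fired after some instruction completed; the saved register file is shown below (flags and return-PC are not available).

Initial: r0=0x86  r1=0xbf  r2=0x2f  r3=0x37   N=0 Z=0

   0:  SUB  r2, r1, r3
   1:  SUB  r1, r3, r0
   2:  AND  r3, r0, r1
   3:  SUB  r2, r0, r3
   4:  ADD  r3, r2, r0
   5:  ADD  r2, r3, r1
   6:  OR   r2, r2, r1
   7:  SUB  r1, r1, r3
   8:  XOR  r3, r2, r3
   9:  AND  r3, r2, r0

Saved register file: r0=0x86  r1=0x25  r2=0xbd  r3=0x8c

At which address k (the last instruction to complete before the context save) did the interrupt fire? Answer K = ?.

K = 7

after  0: r0=0x86 r1=0xbf r2=0x88 r3=0x37  N=1 Z=0
after  1: r0=0x86 r1=0xb1 r2=0x88 r3=0x37  N=1 Z=0
after  2: r0=0x86 r1=0xb1 r2=0x88 r3=0x80  N=1 Z=0
after  3: r0=0x86 r1=0xb1 r2=0x06 r3=0x80  N=0 Z=0
after  4: r0=0x86 r1=0xb1 r2=0x06 r3=0x8c  N=1 Z=0
after  5: r0=0x86 r1=0xb1 r2=0x3d r3=0x8c  N=0 Z=0
after  6: r0=0x86 r1=0xb1 r2=0xbd r3=0x8c  N=1 Z=0
after  7: r0=0x86 r1=0x25 r2=0xbd r3=0x8c  N=0 Z=0
-- IRQ taken; context saved, return-PC = 8 --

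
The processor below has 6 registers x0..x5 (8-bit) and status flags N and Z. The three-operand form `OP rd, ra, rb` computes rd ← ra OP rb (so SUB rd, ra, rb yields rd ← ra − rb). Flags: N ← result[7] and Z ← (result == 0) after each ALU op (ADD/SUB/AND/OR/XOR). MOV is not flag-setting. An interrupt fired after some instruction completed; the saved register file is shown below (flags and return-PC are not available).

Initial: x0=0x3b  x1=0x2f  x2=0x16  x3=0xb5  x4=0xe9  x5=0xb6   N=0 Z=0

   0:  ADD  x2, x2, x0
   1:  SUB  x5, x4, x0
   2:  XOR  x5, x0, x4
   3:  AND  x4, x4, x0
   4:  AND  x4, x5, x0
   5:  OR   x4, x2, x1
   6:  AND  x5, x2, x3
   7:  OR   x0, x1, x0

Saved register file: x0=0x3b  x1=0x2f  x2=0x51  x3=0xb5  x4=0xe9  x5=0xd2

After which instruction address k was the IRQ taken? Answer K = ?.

K = 2

after  0: x0=0x3b x1=0x2f x2=0x51 x3=0xb5 x4=0xe9 x5=0xb6  N=0 Z=0
after  1: x0=0x3b x1=0x2f x2=0x51 x3=0xb5 x4=0xe9 x5=0xae  N=1 Z=0
after  2: x0=0x3b x1=0x2f x2=0x51 x3=0xb5 x4=0xe9 x5=0xd2  N=1 Z=0
-- IRQ taken; context saved, return-PC = 3 --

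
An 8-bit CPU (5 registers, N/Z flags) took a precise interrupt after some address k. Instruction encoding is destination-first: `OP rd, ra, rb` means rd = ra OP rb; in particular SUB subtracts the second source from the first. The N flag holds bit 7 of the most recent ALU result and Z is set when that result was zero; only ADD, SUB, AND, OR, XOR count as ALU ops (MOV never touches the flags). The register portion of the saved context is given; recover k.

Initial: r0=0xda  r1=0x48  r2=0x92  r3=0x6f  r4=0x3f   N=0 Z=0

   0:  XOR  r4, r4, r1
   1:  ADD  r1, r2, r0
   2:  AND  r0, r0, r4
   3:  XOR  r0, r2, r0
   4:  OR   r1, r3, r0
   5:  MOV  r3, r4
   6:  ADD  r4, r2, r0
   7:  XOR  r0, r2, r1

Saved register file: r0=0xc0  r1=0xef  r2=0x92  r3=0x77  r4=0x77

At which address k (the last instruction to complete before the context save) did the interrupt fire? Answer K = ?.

after  0: r0=0xda r1=0x48 r2=0x92 r3=0x6f r4=0x77  N=0 Z=0
after  1: r0=0xda r1=0x6c r2=0x92 r3=0x6f r4=0x77  N=0 Z=0
after  2: r0=0x52 r1=0x6c r2=0x92 r3=0x6f r4=0x77  N=0 Z=0
after  3: r0=0xc0 r1=0x6c r2=0x92 r3=0x6f r4=0x77  N=1 Z=0
after  4: r0=0xc0 r1=0xef r2=0x92 r3=0x6f r4=0x77  N=1 Z=0
after  5: r0=0xc0 r1=0xef r2=0x92 r3=0x77 r4=0x77  N=1 Z=0
-- IRQ taken; context saved, return-PC = 6 --

K = 5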